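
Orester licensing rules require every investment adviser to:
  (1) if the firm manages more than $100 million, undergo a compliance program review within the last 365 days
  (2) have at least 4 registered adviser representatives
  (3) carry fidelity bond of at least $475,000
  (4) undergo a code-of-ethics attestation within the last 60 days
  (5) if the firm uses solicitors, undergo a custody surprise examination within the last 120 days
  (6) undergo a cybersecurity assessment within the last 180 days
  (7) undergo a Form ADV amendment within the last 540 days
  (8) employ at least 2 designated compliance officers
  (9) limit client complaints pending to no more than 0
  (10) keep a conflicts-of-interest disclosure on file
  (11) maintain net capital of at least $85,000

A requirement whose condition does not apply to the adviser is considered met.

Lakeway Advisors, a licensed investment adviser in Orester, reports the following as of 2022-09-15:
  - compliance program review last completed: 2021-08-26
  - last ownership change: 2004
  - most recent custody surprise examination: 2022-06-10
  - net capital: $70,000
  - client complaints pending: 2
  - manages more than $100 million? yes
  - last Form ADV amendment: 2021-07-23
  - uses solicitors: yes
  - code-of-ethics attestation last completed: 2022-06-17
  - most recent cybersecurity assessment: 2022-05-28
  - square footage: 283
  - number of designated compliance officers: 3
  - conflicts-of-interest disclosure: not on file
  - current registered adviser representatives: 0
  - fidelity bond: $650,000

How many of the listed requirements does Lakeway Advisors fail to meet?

1. condition 'manages more than $100 million' holds; compliance program review 385 days ago vs limit 365 → not met
2. registered adviser representatives 0 < 4 → not met
3. fidelity bond $650,000 ≥ $475,000 → met
4. code-of-ethics attestation 90 days ago vs limit 60 → not met
5. condition 'uses solicitors' holds; custody surprise examination 97 days ago vs limit 120 → met
6. cybersecurity assessment 110 days ago vs limit 180 → met
7. Form ADV amendment 419 days ago vs limit 540 → met
8. designated compliance officers 3 ≥ 2 → met
9. client complaints pending 2 > 0 → not met
10. conflicts-of-interest disclosure absent → not met
11. net capital $70,000 < $85,000 → not met
Not met: 6 of 11

6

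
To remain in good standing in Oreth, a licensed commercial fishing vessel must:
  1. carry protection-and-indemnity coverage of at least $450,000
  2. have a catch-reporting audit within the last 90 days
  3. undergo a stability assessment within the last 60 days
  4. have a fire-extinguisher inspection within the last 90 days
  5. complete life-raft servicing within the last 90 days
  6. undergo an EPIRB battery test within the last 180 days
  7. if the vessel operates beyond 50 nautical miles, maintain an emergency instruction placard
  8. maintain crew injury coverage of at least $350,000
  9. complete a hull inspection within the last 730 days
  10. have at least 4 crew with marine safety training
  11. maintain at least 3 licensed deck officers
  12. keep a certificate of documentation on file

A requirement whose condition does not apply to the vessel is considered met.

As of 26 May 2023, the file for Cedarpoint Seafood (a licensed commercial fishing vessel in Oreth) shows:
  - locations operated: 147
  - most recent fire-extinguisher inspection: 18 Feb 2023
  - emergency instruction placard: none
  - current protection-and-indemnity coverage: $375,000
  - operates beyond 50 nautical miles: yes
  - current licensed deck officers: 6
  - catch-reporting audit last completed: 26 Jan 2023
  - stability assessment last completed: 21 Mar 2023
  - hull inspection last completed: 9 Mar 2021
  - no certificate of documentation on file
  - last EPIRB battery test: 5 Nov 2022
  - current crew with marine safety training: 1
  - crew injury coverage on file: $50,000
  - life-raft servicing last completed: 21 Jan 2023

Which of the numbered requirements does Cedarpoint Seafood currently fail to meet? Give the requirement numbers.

1, 2, 3, 4, 5, 6, 7, 8, 9, 10, 12

1. protection-and-indemnity coverage $375,000 < $450,000 → not met
2. catch-reporting audit 120 days ago vs limit 90 → not met
3. stability assessment 66 days ago vs limit 60 → not met
4. fire-extinguisher inspection 97 days ago vs limit 90 → not met
5. life-raft servicing 125 days ago vs limit 90 → not met
6. EPIRB battery test 202 days ago vs limit 180 → not met
7. condition 'operates beyond 50 nautical miles' holds; emergency instruction placard absent → not met
8. crew injury coverage $50,000 < $350,000 → not met
9. hull inspection 808 days ago vs limit 730 → not met
10. crew with marine safety training 1 < 4 → not met
11. licensed deck officers 6 ≥ 3 → met
12. certificate of documentation absent → not met
Not met: 1, 2, 3, 4, 5, 6, 7, 8, 9, 10, 12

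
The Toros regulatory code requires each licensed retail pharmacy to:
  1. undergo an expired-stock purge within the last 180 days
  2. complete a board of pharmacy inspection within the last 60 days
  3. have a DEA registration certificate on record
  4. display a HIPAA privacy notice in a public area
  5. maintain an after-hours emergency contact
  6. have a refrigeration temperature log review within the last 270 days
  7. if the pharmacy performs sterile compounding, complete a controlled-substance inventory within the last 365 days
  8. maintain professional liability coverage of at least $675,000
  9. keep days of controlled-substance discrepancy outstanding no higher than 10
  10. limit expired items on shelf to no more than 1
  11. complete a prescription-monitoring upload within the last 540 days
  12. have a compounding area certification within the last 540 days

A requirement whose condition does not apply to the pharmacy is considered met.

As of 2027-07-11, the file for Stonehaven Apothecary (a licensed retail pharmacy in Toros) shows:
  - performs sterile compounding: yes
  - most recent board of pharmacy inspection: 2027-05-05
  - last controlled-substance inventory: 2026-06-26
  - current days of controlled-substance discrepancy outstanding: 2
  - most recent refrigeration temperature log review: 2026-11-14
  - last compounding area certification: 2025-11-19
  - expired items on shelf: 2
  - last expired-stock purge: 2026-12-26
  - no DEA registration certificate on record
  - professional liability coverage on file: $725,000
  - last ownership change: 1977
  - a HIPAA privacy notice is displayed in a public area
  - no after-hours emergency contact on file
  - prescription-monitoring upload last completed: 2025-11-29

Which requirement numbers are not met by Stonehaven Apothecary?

1. expired-stock purge 197 days ago vs limit 180 → not met
2. board of pharmacy inspection 67 days ago vs limit 60 → not met
3. DEA registration certificate absent → not met
4. HIPAA privacy notice present → met
5. after-hours emergency contact absent → not met
6. refrigeration temperature log review 239 days ago vs limit 270 → met
7. condition 'performs sterile compounding' holds; controlled-substance inventory 380 days ago vs limit 365 → not met
8. professional liability coverage $725,000 ≥ $675,000 → met
9. days of controlled-substance discrepancy outstanding 2 ≤ 10 → met
10. expired items on shelf 2 > 1 → not met
11. prescription-monitoring upload 589 days ago vs limit 540 → not met
12. compounding area certification 599 days ago vs limit 540 → not met
Not met: 1, 2, 3, 5, 7, 10, 11, 12

1, 2, 3, 5, 7, 10, 11, 12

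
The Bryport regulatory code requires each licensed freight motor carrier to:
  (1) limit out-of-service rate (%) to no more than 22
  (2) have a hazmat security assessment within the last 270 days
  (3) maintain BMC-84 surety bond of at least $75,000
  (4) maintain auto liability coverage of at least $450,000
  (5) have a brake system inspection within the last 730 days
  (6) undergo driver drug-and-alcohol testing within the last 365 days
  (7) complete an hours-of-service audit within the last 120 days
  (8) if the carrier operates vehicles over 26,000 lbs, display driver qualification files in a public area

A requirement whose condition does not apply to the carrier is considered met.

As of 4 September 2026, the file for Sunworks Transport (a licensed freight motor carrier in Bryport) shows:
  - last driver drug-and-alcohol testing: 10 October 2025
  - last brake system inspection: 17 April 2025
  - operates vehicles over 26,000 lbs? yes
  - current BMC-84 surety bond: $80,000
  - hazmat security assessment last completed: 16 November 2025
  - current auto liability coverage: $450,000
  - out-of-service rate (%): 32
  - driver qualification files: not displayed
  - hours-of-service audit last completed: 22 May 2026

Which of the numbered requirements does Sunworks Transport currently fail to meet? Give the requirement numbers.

1. out-of-service rate (%) 32 > 22 → not met
2. hazmat security assessment 292 days ago vs limit 270 → not met
3. BMC-84 surety bond $80,000 ≥ $75,000 → met
4. auto liability coverage $450,000 ≥ $450,000 → met
5. brake system inspection 505 days ago vs limit 730 → met
6. driver drug-and-alcohol testing 329 days ago vs limit 365 → met
7. hours-of-service audit 105 days ago vs limit 120 → met
8. condition 'operates vehicles over 26,000 lbs' holds; driver qualification files absent → not met
Not met: 1, 2, 8

1, 2, 8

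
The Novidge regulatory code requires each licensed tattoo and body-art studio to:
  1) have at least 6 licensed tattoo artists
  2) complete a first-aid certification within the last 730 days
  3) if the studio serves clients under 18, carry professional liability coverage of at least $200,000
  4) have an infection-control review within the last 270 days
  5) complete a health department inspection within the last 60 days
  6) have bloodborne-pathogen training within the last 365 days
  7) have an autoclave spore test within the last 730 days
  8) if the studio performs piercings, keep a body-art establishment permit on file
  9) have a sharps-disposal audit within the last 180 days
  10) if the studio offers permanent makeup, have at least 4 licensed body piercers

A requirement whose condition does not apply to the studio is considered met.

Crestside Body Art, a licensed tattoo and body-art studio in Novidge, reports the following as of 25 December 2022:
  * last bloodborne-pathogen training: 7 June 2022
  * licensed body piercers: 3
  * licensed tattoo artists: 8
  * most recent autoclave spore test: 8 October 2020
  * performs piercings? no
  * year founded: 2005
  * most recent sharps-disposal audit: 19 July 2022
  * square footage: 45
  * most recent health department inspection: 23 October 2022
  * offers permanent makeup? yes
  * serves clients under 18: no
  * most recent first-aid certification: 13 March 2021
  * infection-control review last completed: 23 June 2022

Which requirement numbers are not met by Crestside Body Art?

5, 7, 10

1. licensed tattoo artists 8 ≥ 6 → met
2. first-aid certification 652 days ago vs limit 730 → met
3. condition 'serves clients under 18' does not hold → requirement n/a → met
4. infection-control review 185 days ago vs limit 270 → met
5. health department inspection 63 days ago vs limit 60 → not met
6. bloodborne-pathogen training 201 days ago vs limit 365 → met
7. autoclave spore test 808 days ago vs limit 730 → not met
8. condition 'performs piercings' does not hold → requirement n/a → met
9. sharps-disposal audit 159 days ago vs limit 180 → met
10. condition 'offers permanent makeup' holds; licensed body piercers 3 < 4 → not met
Not met: 5, 7, 10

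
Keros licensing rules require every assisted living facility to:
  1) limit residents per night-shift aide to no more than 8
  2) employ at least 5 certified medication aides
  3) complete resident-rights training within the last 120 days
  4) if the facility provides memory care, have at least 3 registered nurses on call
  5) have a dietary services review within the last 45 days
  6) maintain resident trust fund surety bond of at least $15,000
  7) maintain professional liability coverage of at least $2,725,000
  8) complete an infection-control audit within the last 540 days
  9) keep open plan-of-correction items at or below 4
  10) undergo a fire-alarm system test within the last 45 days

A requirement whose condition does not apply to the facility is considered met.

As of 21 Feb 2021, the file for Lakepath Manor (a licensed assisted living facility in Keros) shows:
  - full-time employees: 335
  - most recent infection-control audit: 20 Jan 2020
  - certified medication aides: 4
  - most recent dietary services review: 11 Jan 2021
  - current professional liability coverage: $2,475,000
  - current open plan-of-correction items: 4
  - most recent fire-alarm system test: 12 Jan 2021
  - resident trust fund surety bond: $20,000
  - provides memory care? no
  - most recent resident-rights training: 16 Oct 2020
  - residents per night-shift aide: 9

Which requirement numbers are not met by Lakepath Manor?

1. residents per night-shift aide 9 > 8 → not met
2. certified medication aides 4 < 5 → not met
3. resident-rights training 128 days ago vs limit 120 → not met
4. condition 'provides memory care' does not hold → requirement n/a → met
5. dietary services review 41 days ago vs limit 45 → met
6. resident trust fund surety bond $20,000 ≥ $15,000 → met
7. professional liability coverage $2,475,000 < $2,725,000 → not met
8. infection-control audit 398 days ago vs limit 540 → met
9. open plan-of-correction items 4 ≤ 4 → met
10. fire-alarm system test 40 days ago vs limit 45 → met
Not met: 1, 2, 3, 7

1, 2, 3, 7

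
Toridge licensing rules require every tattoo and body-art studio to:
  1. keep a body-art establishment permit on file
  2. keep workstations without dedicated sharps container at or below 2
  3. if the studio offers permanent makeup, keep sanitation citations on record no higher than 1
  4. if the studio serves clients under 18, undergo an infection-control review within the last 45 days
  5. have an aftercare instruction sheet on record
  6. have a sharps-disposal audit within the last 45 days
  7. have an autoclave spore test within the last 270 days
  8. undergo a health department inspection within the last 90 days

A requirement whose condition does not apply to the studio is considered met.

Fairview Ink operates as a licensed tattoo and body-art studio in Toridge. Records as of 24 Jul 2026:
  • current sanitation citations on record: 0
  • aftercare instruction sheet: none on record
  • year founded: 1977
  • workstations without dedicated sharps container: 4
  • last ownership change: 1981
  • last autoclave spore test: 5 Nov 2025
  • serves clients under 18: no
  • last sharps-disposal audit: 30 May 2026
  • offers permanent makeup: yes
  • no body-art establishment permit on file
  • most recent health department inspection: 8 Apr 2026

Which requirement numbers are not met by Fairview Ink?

1. body-art establishment permit absent → not met
2. workstations without dedicated sharps container 4 > 2 → not met
3. condition 'offers permanent makeup' holds; sanitation citations on record 0 ≤ 1 → met
4. condition 'serves clients under 18' does not hold → requirement n/a → met
5. aftercare instruction sheet absent → not met
6. sharps-disposal audit 55 days ago vs limit 45 → not met
7. autoclave spore test 261 days ago vs limit 270 → met
8. health department inspection 107 days ago vs limit 90 → not met
Not met: 1, 2, 5, 6, 8

1, 2, 5, 6, 8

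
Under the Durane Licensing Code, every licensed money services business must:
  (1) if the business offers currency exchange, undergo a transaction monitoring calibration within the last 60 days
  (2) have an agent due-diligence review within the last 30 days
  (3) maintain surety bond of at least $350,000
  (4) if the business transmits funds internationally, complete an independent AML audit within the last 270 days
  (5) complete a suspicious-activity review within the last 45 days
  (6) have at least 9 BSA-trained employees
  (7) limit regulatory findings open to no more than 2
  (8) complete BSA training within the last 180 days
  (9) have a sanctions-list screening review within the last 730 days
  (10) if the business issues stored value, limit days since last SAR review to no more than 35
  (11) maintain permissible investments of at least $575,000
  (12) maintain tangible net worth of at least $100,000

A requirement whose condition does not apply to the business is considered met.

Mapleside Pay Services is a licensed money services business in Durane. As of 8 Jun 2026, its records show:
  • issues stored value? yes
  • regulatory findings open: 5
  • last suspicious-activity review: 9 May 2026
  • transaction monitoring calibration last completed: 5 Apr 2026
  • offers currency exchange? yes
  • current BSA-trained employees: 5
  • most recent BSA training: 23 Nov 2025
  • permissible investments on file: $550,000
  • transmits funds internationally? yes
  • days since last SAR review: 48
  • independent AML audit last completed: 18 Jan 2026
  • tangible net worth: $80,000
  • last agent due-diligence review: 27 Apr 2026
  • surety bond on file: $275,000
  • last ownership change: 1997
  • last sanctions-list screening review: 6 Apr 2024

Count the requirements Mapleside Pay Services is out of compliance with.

1. condition 'offers currency exchange' holds; transaction monitoring calibration 64 days ago vs limit 60 → not met
2. agent due-diligence review 42 days ago vs limit 30 → not met
3. surety bond $275,000 < $350,000 → not met
4. condition 'transmits funds internationally' holds; independent AML audit 141 days ago vs limit 270 → met
5. suspicious-activity review 30 days ago vs limit 45 → met
6. BSA-trained employees 5 < 9 → not met
7. regulatory findings open 5 > 2 → not met
8. BSA training 197 days ago vs limit 180 → not met
9. sanctions-list screening review 793 days ago vs limit 730 → not met
10. condition 'issues stored value' holds; days since last SAR review 48 > 35 → not met
11. permissible investments $550,000 < $575,000 → not met
12. tangible net worth $80,000 < $100,000 → not met
Not met: 10 of 12

10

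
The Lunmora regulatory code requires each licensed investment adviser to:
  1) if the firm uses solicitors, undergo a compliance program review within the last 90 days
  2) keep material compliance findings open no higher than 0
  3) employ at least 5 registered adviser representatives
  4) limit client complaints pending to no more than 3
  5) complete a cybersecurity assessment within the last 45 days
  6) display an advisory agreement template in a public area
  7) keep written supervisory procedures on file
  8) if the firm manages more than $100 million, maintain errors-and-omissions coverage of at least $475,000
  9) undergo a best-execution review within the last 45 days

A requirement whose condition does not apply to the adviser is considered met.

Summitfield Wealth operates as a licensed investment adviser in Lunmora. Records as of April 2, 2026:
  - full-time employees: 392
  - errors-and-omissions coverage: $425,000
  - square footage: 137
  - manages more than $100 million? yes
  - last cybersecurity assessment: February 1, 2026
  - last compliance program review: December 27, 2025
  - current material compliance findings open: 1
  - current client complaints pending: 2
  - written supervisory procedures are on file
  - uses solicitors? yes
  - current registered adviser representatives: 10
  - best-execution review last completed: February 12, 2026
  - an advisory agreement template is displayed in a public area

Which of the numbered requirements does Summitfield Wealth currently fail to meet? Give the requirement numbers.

1. condition 'uses solicitors' holds; compliance program review 96 days ago vs limit 90 → not met
2. material compliance findings open 1 > 0 → not met
3. registered adviser representatives 10 ≥ 5 → met
4. client complaints pending 2 ≤ 3 → met
5. cybersecurity assessment 60 days ago vs limit 45 → not met
6. advisory agreement template present → met
7. written supervisory procedures present → met
8. condition 'manages more than $100 million' holds; errors-and-omissions coverage $425,000 < $475,000 → not met
9. best-execution review 49 days ago vs limit 45 → not met
Not met: 1, 2, 5, 8, 9

1, 2, 5, 8, 9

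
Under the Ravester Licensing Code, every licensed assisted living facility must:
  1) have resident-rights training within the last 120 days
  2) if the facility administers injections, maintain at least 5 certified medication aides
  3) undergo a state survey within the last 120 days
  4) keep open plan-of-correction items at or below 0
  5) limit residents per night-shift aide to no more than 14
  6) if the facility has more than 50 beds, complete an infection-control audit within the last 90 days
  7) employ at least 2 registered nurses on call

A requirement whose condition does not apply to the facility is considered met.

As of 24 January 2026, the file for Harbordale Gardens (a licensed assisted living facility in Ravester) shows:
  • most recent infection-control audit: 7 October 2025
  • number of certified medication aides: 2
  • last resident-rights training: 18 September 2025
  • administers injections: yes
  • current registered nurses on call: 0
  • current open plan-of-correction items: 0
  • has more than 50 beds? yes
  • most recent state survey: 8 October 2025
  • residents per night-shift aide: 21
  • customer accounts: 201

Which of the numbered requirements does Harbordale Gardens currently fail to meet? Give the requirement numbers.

1, 2, 5, 6, 7

1. resident-rights training 128 days ago vs limit 120 → not met
2. condition 'administers injections' holds; certified medication aides 2 < 5 → not met
3. state survey 108 days ago vs limit 120 → met
4. open plan-of-correction items 0 ≤ 0 → met
5. residents per night-shift aide 21 > 14 → not met
6. condition 'has more than 50 beds' holds; infection-control audit 109 days ago vs limit 90 → not met
7. registered nurses on call 0 < 2 → not met
Not met: 1, 2, 5, 6, 7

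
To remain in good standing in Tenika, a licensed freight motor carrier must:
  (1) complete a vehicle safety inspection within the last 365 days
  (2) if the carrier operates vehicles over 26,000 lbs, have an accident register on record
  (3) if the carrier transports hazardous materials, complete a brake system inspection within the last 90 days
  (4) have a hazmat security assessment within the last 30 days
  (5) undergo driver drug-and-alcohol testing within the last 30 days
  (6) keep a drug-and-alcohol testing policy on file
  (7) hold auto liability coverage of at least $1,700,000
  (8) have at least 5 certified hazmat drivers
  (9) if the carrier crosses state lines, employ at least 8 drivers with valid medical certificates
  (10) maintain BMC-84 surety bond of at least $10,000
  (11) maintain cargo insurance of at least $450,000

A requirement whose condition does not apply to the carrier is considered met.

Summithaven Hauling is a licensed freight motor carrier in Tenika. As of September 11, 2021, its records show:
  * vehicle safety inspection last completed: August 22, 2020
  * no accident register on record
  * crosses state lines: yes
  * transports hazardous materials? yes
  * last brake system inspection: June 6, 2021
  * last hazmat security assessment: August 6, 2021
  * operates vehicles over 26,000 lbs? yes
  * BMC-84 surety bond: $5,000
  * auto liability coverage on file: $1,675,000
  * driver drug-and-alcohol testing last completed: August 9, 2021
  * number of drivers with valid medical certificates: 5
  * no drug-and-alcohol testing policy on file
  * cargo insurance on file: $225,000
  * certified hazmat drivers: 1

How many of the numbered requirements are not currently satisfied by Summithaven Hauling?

11

1. vehicle safety inspection 385 days ago vs limit 365 → not met
2. condition 'operates vehicles over 26,000 lbs' holds; accident register absent → not met
3. condition 'transports hazardous materials' holds; brake system inspection 97 days ago vs limit 90 → not met
4. hazmat security assessment 36 days ago vs limit 30 → not met
5. driver drug-and-alcohol testing 33 days ago vs limit 30 → not met
6. drug-and-alcohol testing policy absent → not met
7. auto liability coverage $1,675,000 < $1,700,000 → not met
8. certified hazmat drivers 1 < 5 → not met
9. condition 'crosses state lines' holds; drivers with valid medical certificates 5 < 8 → not met
10. BMC-84 surety bond $5,000 < $10,000 → not met
11. cargo insurance $225,000 < $450,000 → not met
Not met: 11 of 11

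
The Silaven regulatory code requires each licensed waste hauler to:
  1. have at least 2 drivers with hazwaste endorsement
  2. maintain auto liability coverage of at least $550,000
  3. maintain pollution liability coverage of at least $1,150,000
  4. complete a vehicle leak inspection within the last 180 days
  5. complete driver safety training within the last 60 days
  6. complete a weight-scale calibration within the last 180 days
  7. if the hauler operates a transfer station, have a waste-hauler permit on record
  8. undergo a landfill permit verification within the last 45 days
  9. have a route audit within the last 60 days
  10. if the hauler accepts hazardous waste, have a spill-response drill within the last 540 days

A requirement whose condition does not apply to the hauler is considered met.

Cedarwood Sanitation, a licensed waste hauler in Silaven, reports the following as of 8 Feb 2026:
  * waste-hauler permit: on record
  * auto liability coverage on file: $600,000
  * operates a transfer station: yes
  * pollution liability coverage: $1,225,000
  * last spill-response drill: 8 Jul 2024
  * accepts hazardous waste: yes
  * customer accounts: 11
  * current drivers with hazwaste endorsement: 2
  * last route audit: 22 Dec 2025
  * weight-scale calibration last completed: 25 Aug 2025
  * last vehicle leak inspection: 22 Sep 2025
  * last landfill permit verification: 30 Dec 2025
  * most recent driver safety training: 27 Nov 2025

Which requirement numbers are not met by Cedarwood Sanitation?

5, 10

1. drivers with hazwaste endorsement 2 ≥ 2 → met
2. auto liability coverage $600,000 ≥ $550,000 → met
3. pollution liability coverage $1,225,000 ≥ $1,150,000 → met
4. vehicle leak inspection 139 days ago vs limit 180 → met
5. driver safety training 73 days ago vs limit 60 → not met
6. weight-scale calibration 167 days ago vs limit 180 → met
7. condition 'operates a transfer station' holds; waste-hauler permit present → met
8. landfill permit verification 40 days ago vs limit 45 → met
9. route audit 48 days ago vs limit 60 → met
10. condition 'accepts hazardous waste' holds; spill-response drill 580 days ago vs limit 540 → not met
Not met: 5, 10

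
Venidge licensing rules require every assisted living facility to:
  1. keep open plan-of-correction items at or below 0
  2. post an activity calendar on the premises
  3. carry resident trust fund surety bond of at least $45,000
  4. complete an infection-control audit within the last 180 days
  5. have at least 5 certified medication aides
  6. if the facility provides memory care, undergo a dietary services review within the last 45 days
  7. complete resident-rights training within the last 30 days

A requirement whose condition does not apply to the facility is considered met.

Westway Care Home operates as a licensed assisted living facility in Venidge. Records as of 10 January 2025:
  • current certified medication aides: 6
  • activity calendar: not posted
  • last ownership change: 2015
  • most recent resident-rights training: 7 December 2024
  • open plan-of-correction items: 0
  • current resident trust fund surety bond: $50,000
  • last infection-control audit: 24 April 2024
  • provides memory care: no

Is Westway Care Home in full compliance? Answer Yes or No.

No

1. open plan-of-correction items 0 ≤ 0 → met
2. activity calendar absent → not met
3. resident trust fund surety bond $50,000 ≥ $45,000 → met
4. infection-control audit 261 days ago vs limit 180 → not met
5. certified medication aides 6 ≥ 5 → met
6. condition 'provides memory care' does not hold → requirement n/a → met
7. resident-rights training 34 days ago vs limit 30 → not met
Not met: 2, 4, 7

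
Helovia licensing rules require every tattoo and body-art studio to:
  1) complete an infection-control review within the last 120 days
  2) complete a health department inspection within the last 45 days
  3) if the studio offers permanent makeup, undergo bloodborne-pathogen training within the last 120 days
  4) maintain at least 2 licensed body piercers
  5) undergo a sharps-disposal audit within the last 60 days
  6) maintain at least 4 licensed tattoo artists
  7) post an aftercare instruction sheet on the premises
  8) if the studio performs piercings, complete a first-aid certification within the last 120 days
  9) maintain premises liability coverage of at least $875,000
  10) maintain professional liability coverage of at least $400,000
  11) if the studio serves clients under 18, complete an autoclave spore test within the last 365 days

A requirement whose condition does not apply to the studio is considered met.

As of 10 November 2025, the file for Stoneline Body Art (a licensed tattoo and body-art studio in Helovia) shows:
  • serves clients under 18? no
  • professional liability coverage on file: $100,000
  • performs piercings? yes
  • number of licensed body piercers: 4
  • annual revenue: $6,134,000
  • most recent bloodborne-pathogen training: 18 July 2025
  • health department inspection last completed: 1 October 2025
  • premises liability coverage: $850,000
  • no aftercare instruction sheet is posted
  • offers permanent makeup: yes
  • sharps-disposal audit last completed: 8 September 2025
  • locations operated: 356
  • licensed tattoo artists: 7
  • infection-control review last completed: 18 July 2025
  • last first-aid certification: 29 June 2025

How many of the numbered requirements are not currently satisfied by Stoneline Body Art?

5

1. infection-control review 115 days ago vs limit 120 → met
2. health department inspection 40 days ago vs limit 45 → met
3. condition 'offers permanent makeup' holds; bloodborne-pathogen training 115 days ago vs limit 120 → met
4. licensed body piercers 4 ≥ 2 → met
5. sharps-disposal audit 63 days ago vs limit 60 → not met
6. licensed tattoo artists 7 ≥ 4 → met
7. aftercare instruction sheet absent → not met
8. condition 'performs piercings' holds; first-aid certification 134 days ago vs limit 120 → not met
9. premises liability coverage $850,000 < $875,000 → not met
10. professional liability coverage $100,000 < $400,000 → not met
11. condition 'serves clients under 18' does not hold → requirement n/a → met
Not met: 5 of 11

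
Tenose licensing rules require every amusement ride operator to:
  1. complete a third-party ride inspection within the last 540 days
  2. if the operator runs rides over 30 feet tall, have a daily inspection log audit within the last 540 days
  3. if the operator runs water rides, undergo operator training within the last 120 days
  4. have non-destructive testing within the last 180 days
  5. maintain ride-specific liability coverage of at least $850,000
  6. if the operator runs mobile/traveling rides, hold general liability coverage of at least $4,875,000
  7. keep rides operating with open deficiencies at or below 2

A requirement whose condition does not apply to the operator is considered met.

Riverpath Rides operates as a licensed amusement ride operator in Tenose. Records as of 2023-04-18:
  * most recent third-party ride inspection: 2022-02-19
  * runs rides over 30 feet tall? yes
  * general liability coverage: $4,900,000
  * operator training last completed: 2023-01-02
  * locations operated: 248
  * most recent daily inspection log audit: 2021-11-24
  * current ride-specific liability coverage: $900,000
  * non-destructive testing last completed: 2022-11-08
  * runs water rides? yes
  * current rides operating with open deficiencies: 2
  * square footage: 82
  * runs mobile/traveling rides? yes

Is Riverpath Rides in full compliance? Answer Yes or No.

Yes

1. third-party ride inspection 423 days ago vs limit 540 → met
2. condition 'runs rides over 30 feet tall' holds; daily inspection log audit 510 days ago vs limit 540 → met
3. condition 'runs water rides' holds; operator training 106 days ago vs limit 120 → met
4. non-destructive testing 161 days ago vs limit 180 → met
5. ride-specific liability coverage $900,000 ≥ $850,000 → met
6. condition 'runs mobile/traveling rides' holds; general liability coverage $4,900,000 ≥ $4,875,000 → met
7. rides operating with open deficiencies 2 ≤ 2 → met
All met.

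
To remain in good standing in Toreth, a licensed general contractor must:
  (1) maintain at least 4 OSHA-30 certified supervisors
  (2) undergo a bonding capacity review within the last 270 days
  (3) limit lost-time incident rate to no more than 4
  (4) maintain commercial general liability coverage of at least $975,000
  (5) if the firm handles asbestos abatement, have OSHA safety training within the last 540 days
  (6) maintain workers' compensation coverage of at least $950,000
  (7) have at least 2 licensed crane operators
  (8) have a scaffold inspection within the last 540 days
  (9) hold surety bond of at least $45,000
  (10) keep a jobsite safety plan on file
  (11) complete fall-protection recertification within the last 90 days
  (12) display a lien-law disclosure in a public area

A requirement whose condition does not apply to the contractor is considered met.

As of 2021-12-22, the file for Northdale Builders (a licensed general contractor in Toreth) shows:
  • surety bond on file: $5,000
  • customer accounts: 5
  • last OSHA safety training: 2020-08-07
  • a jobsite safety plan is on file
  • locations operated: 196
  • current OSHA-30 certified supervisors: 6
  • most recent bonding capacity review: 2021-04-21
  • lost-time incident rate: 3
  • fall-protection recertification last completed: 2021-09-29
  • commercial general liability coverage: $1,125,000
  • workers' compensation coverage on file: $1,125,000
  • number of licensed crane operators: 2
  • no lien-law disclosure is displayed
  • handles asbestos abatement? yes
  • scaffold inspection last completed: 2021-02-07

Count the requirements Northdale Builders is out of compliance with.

1. OSHA-30 certified supervisors 6 ≥ 4 → met
2. bonding capacity review 245 days ago vs limit 270 → met
3. lost-time incident rate 3 ≤ 4 → met
4. commercial general liability coverage $1,125,000 ≥ $975,000 → met
5. condition 'handles asbestos abatement' holds; OSHA safety training 502 days ago vs limit 540 → met
6. workers' compensation coverage $1,125,000 ≥ $950,000 → met
7. licensed crane operators 2 ≥ 2 → met
8. scaffold inspection 318 days ago vs limit 540 → met
9. surety bond $5,000 < $45,000 → not met
10. jobsite safety plan present → met
11. fall-protection recertification 84 days ago vs limit 90 → met
12. lien-law disclosure absent → not met
Not met: 2 of 12

2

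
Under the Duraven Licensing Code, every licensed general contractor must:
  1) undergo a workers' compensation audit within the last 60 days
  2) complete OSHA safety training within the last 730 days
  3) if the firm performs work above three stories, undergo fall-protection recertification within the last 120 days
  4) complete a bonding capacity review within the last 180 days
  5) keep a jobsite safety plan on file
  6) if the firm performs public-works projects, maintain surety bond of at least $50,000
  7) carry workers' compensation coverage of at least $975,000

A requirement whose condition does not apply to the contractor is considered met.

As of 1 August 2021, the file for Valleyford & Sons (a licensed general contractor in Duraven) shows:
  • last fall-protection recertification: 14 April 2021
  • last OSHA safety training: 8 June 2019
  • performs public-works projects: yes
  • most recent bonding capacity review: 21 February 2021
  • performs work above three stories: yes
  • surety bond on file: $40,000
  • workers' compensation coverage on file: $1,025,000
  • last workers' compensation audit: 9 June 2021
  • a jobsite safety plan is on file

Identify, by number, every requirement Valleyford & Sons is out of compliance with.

1. workers' compensation audit 53 days ago vs limit 60 → met
2. OSHA safety training 785 days ago vs limit 730 → not met
3. condition 'performs work above three stories' holds; fall-protection recertification 109 days ago vs limit 120 → met
4. bonding capacity review 161 days ago vs limit 180 → met
5. jobsite safety plan present → met
6. condition 'performs public-works projects' holds; surety bond $40,000 < $50,000 → not met
7. workers' compensation coverage $1,025,000 ≥ $975,000 → met
Not met: 2, 6

2, 6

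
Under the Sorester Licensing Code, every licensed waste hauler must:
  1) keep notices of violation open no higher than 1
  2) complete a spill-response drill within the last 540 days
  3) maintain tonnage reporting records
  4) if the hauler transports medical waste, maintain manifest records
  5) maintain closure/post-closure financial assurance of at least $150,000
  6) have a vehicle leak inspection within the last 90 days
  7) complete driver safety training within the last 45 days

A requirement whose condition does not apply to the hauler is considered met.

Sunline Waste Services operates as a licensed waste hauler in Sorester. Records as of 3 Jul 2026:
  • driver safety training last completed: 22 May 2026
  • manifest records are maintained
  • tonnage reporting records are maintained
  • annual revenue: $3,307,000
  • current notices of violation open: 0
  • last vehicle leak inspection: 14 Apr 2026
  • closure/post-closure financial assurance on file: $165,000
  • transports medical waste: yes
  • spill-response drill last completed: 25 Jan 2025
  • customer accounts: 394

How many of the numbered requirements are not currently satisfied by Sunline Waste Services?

1. notices of violation open 0 ≤ 1 → met
2. spill-response drill 524 days ago vs limit 540 → met
3. tonnage reporting records present → met
4. condition 'transports medical waste' holds; manifest records present → met
5. closure/post-closure financial assurance $165,000 ≥ $150,000 → met
6. vehicle leak inspection 80 days ago vs limit 90 → met
7. driver safety training 42 days ago vs limit 45 → met
Not met: 0 of 7

0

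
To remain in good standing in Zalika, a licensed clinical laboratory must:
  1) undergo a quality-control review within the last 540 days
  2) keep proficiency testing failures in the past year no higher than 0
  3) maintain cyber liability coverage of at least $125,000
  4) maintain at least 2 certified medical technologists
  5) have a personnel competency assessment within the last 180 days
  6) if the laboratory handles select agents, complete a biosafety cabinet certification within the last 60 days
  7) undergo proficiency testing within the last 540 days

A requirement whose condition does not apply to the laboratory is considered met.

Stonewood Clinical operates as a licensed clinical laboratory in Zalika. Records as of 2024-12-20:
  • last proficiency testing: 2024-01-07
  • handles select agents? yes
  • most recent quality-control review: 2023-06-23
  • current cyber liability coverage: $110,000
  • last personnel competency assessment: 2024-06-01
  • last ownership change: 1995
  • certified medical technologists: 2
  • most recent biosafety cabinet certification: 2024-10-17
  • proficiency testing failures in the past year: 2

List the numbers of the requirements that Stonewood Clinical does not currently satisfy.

1. quality-control review 546 days ago vs limit 540 → not met
2. proficiency testing failures in the past year 2 > 0 → not met
3. cyber liability coverage $110,000 < $125,000 → not met
4. certified medical technologists 2 ≥ 2 → met
5. personnel competency assessment 202 days ago vs limit 180 → not met
6. condition 'handles select agents' holds; biosafety cabinet certification 64 days ago vs limit 60 → not met
7. proficiency testing 348 days ago vs limit 540 → met
Not met: 1, 2, 3, 5, 6

1, 2, 3, 5, 6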